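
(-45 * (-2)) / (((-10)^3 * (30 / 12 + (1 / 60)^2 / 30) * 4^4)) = -1215 / 8640032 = -0.00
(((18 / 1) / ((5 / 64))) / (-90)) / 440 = -0.01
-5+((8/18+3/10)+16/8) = -203/90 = -2.26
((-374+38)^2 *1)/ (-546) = -2688/ 13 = -206.77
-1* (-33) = 33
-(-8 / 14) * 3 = 12 / 7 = 1.71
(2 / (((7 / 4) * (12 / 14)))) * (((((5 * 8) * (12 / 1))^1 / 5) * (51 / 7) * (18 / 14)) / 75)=19584 / 1225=15.99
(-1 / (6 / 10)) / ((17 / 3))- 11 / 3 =-202 / 51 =-3.96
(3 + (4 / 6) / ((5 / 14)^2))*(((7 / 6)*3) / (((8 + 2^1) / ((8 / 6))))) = 4319 / 1125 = 3.84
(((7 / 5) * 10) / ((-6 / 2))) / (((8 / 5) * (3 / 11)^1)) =-385 / 36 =-10.69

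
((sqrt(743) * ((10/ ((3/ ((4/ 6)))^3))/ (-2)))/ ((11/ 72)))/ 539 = -320 * sqrt(743)/ 480249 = -0.02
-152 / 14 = -76 / 7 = -10.86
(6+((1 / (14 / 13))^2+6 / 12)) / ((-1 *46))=-1443 / 9016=-0.16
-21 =-21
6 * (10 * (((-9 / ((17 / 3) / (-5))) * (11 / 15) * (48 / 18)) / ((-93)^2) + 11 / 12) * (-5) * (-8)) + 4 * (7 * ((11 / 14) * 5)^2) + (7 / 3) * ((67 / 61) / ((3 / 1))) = 2637.31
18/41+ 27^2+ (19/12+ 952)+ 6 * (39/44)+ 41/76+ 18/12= 43454599/25707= 1690.38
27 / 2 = 13.50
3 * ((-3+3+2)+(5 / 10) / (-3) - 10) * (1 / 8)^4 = -49 / 8192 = -0.01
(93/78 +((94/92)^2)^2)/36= 44278807/698483136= 0.06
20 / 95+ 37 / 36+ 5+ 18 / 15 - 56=-166081 / 3420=-48.56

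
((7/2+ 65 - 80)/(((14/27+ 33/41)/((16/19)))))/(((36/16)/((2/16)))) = -11316/27835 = -0.41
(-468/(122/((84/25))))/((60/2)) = -3276/7625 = -0.43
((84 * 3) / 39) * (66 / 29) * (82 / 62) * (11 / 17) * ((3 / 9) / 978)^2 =69454 / 47508321159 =0.00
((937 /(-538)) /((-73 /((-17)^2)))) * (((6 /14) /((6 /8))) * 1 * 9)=35.46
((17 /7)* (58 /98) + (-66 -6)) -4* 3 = -28319 /343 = -82.56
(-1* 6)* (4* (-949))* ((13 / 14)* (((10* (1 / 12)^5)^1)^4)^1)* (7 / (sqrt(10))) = 1542125* sqrt(10) / 39934999921327865856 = 0.00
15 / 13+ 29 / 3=422 / 39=10.82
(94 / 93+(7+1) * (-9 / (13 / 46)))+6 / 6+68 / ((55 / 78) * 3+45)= -372204113 / 1481025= -251.32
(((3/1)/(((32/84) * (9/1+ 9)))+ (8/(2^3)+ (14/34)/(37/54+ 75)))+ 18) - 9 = 11609041/1111664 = 10.44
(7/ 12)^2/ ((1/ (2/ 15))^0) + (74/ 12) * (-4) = -3503/ 144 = -24.33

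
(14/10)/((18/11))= 77/90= 0.86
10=10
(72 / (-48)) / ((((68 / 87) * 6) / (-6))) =1.92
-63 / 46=-1.37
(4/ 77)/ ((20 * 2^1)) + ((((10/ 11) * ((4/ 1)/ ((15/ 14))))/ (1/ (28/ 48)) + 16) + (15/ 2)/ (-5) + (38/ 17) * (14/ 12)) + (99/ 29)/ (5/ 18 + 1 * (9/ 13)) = 8766742252/ 387771615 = 22.61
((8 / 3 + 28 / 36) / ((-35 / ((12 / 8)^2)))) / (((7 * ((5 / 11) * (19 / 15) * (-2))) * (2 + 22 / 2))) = 1023 / 484120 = 0.00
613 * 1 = 613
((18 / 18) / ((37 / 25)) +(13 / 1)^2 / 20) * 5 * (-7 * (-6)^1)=141813 / 74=1916.39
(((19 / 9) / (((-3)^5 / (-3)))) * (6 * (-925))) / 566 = -17575 / 68769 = -0.26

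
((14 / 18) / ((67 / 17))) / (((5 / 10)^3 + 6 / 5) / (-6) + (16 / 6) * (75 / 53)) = 504560 / 9083391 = 0.06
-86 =-86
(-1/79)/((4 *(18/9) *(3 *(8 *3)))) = -1/45504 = -0.00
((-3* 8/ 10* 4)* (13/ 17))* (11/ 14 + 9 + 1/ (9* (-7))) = -128024/ 1785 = -71.72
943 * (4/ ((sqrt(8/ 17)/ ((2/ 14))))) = 943 * sqrt(34)/ 7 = 785.51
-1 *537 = -537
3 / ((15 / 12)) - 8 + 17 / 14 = -307 / 70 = -4.39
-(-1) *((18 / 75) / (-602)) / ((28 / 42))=-9 / 15050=-0.00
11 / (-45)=-11 / 45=-0.24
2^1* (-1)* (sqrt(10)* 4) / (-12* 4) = sqrt(10) / 6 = 0.53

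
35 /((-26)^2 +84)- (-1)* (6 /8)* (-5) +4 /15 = -7837 /2280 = -3.44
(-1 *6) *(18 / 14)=-54 / 7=-7.71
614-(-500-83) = 1197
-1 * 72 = -72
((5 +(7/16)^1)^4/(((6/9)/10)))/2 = 859346415/131072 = 6556.29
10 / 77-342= -26324 / 77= -341.87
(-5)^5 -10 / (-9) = -3123.89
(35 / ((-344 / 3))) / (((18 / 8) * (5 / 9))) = -21 / 86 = -0.24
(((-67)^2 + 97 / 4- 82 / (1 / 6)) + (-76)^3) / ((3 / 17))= -29576923 / 12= -2464743.58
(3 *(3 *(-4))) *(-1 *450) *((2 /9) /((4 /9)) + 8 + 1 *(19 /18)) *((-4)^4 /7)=39628800 /7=5661257.14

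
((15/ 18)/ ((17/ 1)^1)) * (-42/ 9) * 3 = -35/ 51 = -0.69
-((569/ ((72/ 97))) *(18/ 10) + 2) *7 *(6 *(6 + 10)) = -928586.40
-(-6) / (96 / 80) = 5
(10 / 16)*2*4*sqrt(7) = 5*sqrt(7) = 13.23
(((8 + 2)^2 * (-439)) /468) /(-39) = 10975 /4563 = 2.41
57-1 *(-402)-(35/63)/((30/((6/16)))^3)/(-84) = 35533209601/77414400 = 459.00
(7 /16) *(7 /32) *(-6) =-147 /256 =-0.57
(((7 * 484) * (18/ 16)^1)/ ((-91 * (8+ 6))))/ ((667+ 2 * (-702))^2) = -9/ 1633996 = -0.00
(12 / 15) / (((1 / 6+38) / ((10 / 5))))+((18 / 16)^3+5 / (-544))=1.46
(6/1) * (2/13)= 12/13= 0.92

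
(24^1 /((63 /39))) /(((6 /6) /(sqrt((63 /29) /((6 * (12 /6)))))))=52 * sqrt(609) /203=6.32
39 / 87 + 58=58.45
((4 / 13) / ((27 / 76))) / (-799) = -304 / 280449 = -0.00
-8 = -8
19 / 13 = 1.46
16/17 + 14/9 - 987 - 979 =-300416/153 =-1963.50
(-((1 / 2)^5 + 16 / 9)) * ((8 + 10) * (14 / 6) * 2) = -3647 / 24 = -151.96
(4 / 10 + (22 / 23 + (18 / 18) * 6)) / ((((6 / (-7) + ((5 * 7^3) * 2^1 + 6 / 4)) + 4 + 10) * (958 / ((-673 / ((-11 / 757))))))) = 1005676014 / 9740405125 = 0.10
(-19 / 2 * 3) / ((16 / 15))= -855 / 32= -26.72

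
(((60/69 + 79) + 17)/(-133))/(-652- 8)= 557/504735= 0.00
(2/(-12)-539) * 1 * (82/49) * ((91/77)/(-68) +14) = -1387229465/109956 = -12616.22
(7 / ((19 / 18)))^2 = 15876 / 361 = 43.98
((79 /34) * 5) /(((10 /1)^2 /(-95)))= -1501 /136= -11.04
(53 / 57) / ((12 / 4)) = 53 / 171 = 0.31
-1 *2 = -2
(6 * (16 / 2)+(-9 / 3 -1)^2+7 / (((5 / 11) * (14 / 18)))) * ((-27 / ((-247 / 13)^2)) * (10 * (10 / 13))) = -226260 / 4693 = -48.21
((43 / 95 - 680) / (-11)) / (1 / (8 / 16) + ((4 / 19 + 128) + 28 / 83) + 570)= 5358231 / 60762020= 0.09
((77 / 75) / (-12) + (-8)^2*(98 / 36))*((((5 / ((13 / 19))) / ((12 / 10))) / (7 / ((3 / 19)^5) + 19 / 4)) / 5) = 1410507 / 474400030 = 0.00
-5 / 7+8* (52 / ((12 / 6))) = 207.29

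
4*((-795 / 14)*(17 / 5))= -5406 / 7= -772.29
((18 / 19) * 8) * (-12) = -1728 / 19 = -90.95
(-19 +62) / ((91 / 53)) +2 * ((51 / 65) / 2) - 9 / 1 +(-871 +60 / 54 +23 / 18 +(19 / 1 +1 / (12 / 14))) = -261959 / 315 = -831.62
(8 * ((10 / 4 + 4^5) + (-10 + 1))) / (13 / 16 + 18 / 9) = 26048 / 9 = 2894.22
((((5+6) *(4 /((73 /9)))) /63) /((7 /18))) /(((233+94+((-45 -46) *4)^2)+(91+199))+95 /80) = 12672 /7618391179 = 0.00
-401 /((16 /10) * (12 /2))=-2005 /48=-41.77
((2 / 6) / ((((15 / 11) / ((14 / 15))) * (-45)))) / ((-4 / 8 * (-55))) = -28 / 151875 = -0.00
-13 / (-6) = 13 / 6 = 2.17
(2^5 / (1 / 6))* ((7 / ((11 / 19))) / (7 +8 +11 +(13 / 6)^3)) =5515776 / 85943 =64.18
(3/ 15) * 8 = 8/ 5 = 1.60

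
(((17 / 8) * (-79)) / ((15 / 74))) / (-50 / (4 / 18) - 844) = 49691 / 64140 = 0.77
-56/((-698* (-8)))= -7/698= -0.01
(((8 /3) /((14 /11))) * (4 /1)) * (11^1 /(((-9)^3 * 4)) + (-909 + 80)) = -106364500 /15309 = -6947.84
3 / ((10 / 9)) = 27 / 10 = 2.70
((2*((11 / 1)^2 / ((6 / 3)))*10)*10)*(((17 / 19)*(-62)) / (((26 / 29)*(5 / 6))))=-221909160 / 247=-898417.65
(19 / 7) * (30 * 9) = 5130 / 7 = 732.86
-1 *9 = -9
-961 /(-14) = 961 /14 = 68.64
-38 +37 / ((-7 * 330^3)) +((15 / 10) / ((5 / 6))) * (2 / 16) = -4751320631 / 125779500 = -37.78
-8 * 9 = -72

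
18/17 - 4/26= 200/221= 0.90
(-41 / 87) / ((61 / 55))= -2255 / 5307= -0.42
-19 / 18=-1.06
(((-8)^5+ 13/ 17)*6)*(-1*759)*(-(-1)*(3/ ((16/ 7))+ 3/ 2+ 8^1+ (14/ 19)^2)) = 83192229105579/ 49096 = 1694480794.88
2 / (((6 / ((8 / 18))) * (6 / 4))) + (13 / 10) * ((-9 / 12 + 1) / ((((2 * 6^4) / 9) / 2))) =5237 / 51840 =0.10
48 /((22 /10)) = 240 /11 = 21.82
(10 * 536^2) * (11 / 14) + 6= 15801322 / 7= 2257331.71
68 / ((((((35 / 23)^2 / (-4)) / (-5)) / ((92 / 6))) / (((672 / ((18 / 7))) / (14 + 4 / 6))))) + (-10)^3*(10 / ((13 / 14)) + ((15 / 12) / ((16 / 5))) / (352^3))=10184475702375329 / 68038164480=149687.69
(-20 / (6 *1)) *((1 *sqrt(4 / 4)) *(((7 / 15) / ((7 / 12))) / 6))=-4 / 9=-0.44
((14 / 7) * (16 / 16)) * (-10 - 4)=-28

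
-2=-2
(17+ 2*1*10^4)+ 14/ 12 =120109/ 6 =20018.17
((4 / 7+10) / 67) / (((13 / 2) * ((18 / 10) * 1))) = 740 / 54873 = 0.01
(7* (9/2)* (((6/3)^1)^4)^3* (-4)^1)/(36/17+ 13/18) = -157925376/869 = -181732.31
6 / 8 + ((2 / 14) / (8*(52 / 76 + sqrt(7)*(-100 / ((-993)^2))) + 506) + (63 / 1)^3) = 71192737800*sqrt(7) / 160689993103781905967 + 160720685071990784173541139 / 642759972415127623868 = 250047.75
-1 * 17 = -17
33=33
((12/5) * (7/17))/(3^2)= 28/255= 0.11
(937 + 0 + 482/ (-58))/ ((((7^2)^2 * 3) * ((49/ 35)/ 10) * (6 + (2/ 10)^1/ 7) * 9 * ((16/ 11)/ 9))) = 9257875/ 88150314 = 0.11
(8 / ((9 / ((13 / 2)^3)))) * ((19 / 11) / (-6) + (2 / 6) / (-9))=-424021 / 5346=-79.32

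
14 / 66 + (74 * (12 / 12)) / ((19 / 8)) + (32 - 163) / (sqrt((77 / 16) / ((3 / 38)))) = 19669 / 627 - 262 * sqrt(8778) / 1463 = 14.59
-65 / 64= -1.02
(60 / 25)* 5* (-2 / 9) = -8 / 3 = -2.67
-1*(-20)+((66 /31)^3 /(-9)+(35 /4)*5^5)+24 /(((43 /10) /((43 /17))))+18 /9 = 55463635129 /2025788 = 27378.80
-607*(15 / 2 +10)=-21245 / 2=-10622.50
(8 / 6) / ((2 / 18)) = 12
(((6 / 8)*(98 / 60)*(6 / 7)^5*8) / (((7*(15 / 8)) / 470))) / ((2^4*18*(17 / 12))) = 81216 / 204085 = 0.40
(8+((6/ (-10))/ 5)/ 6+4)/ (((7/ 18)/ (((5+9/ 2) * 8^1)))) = 409716/ 175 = 2341.23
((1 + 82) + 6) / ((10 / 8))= 356 / 5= 71.20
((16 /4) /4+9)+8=18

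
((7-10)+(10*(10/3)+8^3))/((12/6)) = 1627/6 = 271.17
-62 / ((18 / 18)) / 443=-62 / 443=-0.14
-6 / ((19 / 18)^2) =-1944 / 361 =-5.39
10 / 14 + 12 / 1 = 89 / 7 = 12.71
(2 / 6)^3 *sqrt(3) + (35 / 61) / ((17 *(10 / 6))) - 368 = -381595 / 1037 + sqrt(3) / 27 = -367.92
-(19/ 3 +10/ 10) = -22/ 3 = -7.33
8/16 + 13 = 27/2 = 13.50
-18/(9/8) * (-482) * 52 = 401024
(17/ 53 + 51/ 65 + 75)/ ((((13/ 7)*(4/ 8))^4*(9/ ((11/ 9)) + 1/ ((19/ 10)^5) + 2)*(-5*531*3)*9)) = -39190366158615056/ 258087655919308992075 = -0.00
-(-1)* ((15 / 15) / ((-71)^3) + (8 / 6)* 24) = 11453151 / 357911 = 32.00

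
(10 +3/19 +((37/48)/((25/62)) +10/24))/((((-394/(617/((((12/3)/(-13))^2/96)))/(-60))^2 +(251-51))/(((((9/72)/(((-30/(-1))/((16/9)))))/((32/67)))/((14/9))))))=933248206860848541/1499306303142163455520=0.00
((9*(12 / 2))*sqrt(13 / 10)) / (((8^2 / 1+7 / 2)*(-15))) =-2*sqrt(130) / 375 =-0.06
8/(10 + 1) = 8/11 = 0.73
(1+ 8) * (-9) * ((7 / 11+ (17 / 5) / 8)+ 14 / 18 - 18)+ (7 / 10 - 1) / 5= 2879733 / 2200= 1308.97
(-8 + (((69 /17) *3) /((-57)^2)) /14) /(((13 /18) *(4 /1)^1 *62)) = -6185889 /138499816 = -0.04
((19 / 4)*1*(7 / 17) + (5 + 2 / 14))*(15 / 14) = 50685 / 6664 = 7.61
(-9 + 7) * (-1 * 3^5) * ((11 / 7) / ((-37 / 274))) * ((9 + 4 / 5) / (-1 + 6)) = -10253628 / 925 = -11085.00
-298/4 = -149/2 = -74.50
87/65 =1.34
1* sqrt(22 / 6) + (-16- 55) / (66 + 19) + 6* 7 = sqrt(33) / 3 + 3499 / 85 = 43.08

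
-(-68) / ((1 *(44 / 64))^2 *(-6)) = -8704 / 363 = -23.98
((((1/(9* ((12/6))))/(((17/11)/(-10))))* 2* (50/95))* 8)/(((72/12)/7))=-30800/8721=-3.53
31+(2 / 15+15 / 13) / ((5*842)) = 25449701 / 820950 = 31.00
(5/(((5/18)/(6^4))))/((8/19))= 55404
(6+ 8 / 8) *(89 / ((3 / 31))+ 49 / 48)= 103117 / 16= 6444.81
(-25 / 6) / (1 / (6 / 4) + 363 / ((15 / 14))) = -125 / 10184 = -0.01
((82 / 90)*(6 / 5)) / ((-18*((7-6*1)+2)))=-41 / 2025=-0.02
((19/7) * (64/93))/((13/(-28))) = -4.02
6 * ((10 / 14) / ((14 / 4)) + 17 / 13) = 5778 / 637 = 9.07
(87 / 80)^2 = 7569 / 6400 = 1.18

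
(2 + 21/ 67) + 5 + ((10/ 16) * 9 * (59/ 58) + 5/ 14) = 13.39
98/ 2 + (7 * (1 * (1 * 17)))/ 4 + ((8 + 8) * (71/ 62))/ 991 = 9679387/ 122884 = 78.77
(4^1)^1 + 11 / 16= 75 / 16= 4.69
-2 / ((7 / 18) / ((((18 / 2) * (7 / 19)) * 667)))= -216108 / 19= -11374.11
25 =25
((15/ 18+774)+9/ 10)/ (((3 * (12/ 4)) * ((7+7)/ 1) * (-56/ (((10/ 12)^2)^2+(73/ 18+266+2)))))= -29.96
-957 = -957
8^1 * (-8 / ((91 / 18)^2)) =-20736 / 8281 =-2.50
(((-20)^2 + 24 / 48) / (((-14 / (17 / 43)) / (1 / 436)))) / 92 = -13617 / 48294848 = -0.00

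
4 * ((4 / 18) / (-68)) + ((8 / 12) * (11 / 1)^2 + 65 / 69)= 287135 / 3519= 81.60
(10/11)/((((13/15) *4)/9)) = 675/286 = 2.36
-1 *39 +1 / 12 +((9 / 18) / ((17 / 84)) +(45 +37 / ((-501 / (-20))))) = 341735 / 34068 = 10.03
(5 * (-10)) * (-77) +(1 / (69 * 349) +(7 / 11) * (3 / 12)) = 4079490011 / 1059564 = 3850.16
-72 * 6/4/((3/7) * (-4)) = 63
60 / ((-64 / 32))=-30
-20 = -20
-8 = -8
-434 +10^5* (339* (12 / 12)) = 33899566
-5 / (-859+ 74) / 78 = 1 / 12246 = 0.00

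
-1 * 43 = -43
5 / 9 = 0.56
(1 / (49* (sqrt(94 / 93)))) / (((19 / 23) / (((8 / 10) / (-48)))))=-23* sqrt(8742) / 5250840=-0.00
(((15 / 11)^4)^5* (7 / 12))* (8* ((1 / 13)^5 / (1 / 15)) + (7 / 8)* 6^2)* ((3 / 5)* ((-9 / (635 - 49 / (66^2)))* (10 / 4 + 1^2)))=-6174446651412591738338470458984375 / 22840151937892883739362402809052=-270.33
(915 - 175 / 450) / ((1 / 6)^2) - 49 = 32877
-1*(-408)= 408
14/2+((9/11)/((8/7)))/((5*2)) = 6223/880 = 7.07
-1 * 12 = -12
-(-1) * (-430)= -430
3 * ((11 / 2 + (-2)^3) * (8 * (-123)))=7380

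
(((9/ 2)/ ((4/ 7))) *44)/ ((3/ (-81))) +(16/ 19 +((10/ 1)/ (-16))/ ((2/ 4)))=-711049/ 76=-9355.91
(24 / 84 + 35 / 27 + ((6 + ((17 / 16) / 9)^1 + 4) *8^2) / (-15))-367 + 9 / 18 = -771287 / 1890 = -408.09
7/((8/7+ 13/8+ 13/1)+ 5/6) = 1176/2789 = 0.42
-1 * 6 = -6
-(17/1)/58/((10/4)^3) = -68/3625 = -0.02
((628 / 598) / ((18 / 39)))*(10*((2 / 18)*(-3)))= -1570 / 207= -7.58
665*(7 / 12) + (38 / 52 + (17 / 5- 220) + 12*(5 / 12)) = 138097 / 780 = 177.05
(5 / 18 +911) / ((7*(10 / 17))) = 278851 / 1260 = 221.31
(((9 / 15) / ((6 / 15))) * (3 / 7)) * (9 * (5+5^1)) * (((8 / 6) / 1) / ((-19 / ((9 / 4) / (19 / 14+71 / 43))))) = -104490 / 34409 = -3.04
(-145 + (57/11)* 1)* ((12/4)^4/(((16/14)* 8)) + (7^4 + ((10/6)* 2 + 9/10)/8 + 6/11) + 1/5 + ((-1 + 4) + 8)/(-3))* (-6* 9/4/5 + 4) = -16943485429/38720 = -437590.02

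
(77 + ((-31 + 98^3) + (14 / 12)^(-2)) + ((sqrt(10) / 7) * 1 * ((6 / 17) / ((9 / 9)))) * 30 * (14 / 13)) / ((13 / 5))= 1800 * sqrt(10) / 2873 + 17738730 / 49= 362016.88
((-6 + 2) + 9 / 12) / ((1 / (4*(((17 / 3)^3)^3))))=-1541642394461 / 19683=-78323547.96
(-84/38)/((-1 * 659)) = 42/12521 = 0.00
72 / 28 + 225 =1593 / 7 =227.57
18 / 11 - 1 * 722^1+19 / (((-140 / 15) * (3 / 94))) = -120759 / 154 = -784.15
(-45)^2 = 2025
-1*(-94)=94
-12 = -12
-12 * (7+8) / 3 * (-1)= 60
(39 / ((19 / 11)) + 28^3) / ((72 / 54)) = 16480.93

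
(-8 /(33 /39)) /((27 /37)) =-3848 /297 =-12.96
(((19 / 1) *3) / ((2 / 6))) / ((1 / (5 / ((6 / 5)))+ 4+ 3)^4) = 66796875 / 1073283121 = 0.06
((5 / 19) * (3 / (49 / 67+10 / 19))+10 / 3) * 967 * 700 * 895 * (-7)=-80680810962500 / 4803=-16798003531.65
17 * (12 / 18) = 34 / 3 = 11.33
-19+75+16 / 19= 1080 / 19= 56.84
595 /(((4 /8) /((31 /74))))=18445 /37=498.51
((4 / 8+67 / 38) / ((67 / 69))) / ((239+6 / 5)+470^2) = 4945 / 469185791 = 0.00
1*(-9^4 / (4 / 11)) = -72171 / 4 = -18042.75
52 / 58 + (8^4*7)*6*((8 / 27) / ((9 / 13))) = 172951610 / 2349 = 73627.76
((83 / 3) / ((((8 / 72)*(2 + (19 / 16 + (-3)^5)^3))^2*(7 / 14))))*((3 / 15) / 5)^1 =8355053568 / 9317293038213065178025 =0.00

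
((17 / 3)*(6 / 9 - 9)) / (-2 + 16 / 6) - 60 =-785 / 6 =-130.83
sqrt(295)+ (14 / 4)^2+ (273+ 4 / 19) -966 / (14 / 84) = -418801 / 76+ sqrt(295) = -5493.36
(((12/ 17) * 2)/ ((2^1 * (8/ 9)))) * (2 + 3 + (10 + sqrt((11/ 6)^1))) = 9 * sqrt(66)/ 68 + 405/ 34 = 12.99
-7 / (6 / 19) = -133 / 6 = -22.17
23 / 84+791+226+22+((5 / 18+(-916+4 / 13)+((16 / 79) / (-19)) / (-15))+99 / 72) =6158150119 / 49172760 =125.23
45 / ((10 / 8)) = 36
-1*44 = -44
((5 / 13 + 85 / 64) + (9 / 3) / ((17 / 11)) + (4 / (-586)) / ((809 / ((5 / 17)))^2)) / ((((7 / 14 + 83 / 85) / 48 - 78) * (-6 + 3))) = 842392511723705 / 53926271482048394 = 0.02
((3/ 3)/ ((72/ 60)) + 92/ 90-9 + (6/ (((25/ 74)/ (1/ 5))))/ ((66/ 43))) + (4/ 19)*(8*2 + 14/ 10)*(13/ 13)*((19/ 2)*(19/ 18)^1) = 789601/ 24750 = 31.90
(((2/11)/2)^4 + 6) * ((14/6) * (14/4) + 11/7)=35929423/614922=58.43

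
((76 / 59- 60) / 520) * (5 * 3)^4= -4384125 / 767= -5715.94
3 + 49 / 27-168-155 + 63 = -6890 / 27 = -255.19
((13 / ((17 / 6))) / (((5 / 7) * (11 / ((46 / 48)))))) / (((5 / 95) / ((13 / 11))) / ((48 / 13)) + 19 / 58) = 1064532 / 646085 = 1.65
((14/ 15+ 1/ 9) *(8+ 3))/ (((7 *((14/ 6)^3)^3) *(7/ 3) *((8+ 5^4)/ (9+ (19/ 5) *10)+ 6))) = 53141913/ 3015423283075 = 0.00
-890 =-890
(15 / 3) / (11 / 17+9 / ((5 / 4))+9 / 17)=425 / 712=0.60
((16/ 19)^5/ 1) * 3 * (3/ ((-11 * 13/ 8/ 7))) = -528482304/ 354082157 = -1.49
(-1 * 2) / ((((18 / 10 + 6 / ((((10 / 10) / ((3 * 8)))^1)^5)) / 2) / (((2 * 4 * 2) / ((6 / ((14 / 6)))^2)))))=-3920 / 19349177049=-0.00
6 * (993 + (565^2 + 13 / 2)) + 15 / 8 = 15370791 / 8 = 1921348.88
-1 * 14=-14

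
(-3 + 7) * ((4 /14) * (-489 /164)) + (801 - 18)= 779.59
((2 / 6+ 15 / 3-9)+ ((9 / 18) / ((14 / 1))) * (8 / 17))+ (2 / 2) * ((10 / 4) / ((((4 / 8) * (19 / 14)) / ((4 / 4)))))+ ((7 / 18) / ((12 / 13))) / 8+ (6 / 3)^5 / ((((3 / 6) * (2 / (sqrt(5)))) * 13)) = 339959 / 3907008+ 32 * sqrt(5) / 13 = 5.59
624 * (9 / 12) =468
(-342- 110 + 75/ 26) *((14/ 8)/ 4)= -81739/ 416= -196.49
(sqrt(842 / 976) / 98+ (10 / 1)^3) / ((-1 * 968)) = -1.03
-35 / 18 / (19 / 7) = -245 / 342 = -0.72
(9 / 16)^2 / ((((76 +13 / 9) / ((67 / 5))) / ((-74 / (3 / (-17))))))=602397 / 26240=22.96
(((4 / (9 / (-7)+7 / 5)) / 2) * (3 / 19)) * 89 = 9345 / 38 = 245.92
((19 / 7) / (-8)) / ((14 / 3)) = -57 / 784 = -0.07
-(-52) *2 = 104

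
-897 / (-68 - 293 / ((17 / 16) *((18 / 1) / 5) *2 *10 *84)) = 5764122 / 437261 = 13.18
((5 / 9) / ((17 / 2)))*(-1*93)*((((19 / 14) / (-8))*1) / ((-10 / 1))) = -589 / 5712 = -0.10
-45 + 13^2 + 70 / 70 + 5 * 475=2500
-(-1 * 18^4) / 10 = 52488 / 5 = 10497.60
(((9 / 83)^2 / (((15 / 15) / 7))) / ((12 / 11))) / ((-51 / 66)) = -22869 / 234226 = -0.10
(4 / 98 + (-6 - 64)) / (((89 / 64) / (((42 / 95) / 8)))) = -164544 / 59185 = -2.78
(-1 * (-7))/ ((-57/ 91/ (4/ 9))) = -2548/ 513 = -4.97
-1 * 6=-6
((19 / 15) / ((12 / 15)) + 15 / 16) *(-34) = -2057 / 24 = -85.71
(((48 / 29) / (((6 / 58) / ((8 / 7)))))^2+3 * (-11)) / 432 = 14767 / 21168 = 0.70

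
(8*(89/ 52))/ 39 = 178/ 507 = 0.35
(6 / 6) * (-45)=-45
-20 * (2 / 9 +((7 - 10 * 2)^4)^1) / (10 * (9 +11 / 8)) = -49552 / 9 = -5505.78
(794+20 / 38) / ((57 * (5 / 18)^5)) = 9508306176 / 1128125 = 8428.42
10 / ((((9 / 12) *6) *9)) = 20 / 81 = 0.25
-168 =-168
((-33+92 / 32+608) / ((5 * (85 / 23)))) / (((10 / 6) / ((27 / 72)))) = 956961 / 136000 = 7.04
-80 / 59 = -1.36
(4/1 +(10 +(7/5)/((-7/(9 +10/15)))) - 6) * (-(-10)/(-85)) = -182/255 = -0.71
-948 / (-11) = 948 / 11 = 86.18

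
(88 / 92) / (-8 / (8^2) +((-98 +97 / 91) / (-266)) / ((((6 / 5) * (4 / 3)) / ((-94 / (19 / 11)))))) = -0.08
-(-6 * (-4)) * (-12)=288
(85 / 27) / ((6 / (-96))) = -50.37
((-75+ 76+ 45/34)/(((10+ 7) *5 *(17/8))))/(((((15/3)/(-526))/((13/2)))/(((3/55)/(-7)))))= 3241212/47287625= 0.07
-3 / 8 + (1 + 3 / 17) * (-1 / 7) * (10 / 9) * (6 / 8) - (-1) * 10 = 27089 / 2856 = 9.48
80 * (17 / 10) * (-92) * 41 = -512992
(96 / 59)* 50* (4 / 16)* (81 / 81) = 1200 / 59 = 20.34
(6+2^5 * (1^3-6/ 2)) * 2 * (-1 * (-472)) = -54752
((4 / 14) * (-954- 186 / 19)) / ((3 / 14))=-1285.05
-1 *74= -74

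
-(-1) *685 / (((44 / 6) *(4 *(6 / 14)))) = 4795 / 88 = 54.49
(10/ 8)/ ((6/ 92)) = 115/ 6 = 19.17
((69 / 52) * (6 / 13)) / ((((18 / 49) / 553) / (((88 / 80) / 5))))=6855541 / 33800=202.83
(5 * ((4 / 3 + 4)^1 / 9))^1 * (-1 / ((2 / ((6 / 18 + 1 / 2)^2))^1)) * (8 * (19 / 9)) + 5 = -27065 / 2187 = -12.38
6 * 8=48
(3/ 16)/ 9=1/ 48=0.02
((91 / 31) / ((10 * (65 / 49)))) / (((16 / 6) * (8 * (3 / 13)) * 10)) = 4459 / 992000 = 0.00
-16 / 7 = -2.29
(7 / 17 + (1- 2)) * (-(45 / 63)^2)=0.30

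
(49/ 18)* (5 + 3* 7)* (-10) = -6370/ 9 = -707.78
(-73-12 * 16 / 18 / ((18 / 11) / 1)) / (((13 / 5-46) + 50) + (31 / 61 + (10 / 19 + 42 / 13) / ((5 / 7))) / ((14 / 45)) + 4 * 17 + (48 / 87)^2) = -1904376740630 / 2237894428113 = -0.85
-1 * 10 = -10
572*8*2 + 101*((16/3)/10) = 138088/15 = 9205.87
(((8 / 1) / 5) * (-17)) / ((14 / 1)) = -68 / 35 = -1.94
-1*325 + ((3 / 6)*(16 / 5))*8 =-1561 / 5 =-312.20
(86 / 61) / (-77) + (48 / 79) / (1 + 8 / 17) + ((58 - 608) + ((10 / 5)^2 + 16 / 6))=-15109828544 / 27829725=-542.94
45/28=1.61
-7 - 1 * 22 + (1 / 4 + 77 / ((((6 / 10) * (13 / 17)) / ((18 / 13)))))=137645 / 676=203.62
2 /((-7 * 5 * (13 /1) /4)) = -0.02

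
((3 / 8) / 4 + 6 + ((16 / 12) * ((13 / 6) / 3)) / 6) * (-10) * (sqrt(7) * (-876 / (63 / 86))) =254431645 * sqrt(7) / 3402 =197872.68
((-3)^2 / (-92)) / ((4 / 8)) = -0.20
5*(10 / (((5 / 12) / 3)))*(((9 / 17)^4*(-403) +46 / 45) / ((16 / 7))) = -805992383 / 167042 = -4825.09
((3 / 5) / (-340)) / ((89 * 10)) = -3 / 1513000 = -0.00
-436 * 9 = -3924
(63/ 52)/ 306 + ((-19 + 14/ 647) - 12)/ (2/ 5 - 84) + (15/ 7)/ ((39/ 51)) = 5316289987/ 1673519848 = 3.18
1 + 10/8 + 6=33/4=8.25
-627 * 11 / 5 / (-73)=6897 / 365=18.90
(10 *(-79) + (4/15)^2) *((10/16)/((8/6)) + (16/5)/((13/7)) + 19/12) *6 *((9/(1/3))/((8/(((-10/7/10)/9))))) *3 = 2093439919/728000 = 2875.60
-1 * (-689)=689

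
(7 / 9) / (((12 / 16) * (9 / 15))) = 140 / 81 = 1.73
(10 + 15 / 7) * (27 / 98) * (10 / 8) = 11475 / 2744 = 4.18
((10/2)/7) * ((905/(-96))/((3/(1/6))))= -4525/12096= -0.37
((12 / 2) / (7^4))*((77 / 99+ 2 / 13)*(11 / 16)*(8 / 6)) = 1199 / 561834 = 0.00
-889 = -889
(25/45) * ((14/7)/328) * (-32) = -40/369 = -0.11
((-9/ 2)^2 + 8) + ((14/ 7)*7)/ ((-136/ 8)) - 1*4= 1593/ 68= 23.43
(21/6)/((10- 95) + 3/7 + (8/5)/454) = -55615/1343784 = -0.04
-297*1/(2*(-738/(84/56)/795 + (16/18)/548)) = 97043265/403364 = 240.58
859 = 859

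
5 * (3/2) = 15/2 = 7.50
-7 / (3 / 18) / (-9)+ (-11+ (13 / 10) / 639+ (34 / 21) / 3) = -86353 / 14910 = -5.79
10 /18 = 5 /9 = 0.56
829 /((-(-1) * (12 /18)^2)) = 7461 /4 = 1865.25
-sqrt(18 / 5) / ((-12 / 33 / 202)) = 3333 * sqrt(10) / 10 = 1053.99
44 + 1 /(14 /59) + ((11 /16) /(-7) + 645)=77629 /112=693.12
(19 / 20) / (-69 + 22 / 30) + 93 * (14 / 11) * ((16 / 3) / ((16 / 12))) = 21331341 / 45056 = 473.44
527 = 527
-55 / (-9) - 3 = 28 / 9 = 3.11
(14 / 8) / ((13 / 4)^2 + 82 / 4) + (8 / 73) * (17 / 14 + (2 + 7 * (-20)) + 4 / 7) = -539544 / 36281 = -14.87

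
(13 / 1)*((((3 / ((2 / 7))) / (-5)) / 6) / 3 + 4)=3029 / 60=50.48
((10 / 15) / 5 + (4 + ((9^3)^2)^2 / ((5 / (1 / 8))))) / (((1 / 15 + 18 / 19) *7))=946969622873 / 952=994715990.41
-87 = -87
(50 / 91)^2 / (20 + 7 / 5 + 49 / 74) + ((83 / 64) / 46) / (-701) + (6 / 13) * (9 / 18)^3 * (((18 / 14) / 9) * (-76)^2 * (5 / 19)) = 1749542899879631 / 139504560354432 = 12.54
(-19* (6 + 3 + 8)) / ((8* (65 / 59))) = -19057 / 520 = -36.65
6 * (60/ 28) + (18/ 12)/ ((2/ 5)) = 16.61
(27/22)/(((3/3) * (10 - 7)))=9/22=0.41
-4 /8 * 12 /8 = -3 /4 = -0.75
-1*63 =-63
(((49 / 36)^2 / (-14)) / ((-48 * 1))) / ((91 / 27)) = 49 / 59904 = 0.00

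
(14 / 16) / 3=7 / 24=0.29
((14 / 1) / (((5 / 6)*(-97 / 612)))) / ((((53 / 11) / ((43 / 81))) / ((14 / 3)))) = -54.50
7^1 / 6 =7 / 6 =1.17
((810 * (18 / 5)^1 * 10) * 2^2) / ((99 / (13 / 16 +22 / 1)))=295650 / 11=26877.27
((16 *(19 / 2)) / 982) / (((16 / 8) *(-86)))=-19 / 21113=-0.00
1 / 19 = 0.05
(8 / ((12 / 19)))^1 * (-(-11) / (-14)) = -209 / 21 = -9.95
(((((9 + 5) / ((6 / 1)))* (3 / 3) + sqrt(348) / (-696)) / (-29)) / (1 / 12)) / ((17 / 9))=-252 / 493 + 9* sqrt(87) / 14297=-0.51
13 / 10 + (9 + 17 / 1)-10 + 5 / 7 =18.01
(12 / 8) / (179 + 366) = 3 / 1090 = 0.00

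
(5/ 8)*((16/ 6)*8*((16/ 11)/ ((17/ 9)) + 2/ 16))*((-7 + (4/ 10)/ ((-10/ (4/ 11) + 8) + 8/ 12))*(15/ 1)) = -26559065/ 21131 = -1256.88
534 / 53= 10.08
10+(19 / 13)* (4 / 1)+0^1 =15.85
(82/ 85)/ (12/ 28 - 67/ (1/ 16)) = -0.00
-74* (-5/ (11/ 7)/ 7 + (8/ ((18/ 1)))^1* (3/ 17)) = 15614/ 561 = 27.83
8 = 8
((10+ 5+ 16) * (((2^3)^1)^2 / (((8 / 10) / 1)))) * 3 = 7440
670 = 670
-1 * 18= -18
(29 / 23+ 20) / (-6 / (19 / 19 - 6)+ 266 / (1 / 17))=2445 / 520168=0.00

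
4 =4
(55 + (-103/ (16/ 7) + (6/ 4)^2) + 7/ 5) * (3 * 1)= 40.76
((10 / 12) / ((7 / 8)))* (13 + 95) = 720 / 7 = 102.86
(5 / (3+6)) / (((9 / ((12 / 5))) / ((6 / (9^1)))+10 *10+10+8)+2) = 8 / 1809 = 0.00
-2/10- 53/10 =-11/2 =-5.50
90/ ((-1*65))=-18/ 13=-1.38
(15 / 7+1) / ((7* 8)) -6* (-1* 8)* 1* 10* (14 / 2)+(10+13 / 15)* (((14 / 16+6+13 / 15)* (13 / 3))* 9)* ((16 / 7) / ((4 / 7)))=242310823 / 14700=16483.73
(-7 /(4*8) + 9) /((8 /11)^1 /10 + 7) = 15455 /12448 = 1.24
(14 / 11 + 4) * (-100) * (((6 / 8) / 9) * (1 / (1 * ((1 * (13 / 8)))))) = -11600 / 429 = -27.04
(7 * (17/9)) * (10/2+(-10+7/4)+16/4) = 119/12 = 9.92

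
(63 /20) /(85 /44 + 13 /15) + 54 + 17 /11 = 1151386 /20317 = 56.67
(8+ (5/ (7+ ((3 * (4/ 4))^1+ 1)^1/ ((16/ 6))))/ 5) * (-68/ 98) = -276/ 49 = -5.63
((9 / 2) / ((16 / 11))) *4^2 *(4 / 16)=99 / 8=12.38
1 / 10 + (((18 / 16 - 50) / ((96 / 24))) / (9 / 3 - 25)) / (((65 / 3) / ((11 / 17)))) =97 / 832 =0.12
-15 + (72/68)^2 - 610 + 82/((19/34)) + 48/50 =-65367891/137275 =-476.18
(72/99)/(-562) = -4/3091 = -0.00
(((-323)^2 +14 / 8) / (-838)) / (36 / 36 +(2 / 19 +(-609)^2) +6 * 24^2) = -7929137 / 23840845248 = -0.00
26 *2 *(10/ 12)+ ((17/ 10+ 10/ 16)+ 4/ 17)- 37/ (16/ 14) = 13789/ 1020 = 13.52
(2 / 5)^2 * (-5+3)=-8 / 25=-0.32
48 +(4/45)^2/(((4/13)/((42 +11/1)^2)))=243268/2025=120.13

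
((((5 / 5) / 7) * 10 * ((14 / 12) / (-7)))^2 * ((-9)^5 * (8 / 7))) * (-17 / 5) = 4461480 / 343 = 13007.23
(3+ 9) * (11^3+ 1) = 15984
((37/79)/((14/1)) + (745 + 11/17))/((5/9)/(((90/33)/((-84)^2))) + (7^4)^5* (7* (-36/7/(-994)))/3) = 2986320705/3857796490962701294252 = 0.00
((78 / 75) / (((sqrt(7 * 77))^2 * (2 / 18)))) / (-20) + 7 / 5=188533 / 134750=1.40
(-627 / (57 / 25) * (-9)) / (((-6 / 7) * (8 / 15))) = -5414.06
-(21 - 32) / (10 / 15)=33 / 2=16.50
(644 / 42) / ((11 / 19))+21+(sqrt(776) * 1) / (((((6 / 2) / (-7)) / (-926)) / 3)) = 1567 / 33+12964 * sqrt(194) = 180615.11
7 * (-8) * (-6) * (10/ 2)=1680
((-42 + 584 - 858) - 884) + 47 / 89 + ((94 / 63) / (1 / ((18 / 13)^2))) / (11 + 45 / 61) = -22601102087 / 18846373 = -1199.23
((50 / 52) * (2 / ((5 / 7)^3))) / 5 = 343 / 325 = 1.06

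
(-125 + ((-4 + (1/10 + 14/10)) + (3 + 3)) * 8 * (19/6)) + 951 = 2744/3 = 914.67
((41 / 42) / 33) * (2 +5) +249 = 49343 / 198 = 249.21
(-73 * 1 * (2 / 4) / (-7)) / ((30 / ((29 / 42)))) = 2117 / 17640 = 0.12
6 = 6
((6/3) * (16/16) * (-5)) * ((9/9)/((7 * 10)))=-1/7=-0.14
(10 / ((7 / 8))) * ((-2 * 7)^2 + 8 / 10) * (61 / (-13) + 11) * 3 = 3873024 / 91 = 42560.70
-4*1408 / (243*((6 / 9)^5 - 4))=1408 / 235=5.99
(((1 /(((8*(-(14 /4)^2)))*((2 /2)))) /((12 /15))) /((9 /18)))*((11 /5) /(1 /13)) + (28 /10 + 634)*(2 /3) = 1245983 /2940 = 423.80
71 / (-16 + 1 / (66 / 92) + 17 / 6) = -1562 / 259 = -6.03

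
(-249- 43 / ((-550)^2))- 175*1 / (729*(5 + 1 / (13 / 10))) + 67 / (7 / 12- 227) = -40743563043127 / 163407172500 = -249.34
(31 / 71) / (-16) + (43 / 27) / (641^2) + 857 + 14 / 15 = 54058985177191 / 63012710160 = 857.91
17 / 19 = 0.89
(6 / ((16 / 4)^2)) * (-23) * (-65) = 560.62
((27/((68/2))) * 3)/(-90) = -9/340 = -0.03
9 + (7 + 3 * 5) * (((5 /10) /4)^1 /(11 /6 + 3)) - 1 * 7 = 149 /58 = 2.57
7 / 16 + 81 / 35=1541 / 560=2.75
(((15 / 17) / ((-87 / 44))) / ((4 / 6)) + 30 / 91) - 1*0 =-15240 / 44863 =-0.34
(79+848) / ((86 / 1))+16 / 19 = 18989 / 1634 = 11.62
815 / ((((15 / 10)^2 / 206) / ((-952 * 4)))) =-2557300480 / 9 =-284144497.78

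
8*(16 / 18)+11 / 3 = 97 / 9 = 10.78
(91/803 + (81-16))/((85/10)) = 104572/13651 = 7.66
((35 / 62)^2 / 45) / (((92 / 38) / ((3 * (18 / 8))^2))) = 377055 / 2829184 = 0.13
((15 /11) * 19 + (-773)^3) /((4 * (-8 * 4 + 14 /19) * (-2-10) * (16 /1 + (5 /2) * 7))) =-48267493619 /5253336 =-9187.97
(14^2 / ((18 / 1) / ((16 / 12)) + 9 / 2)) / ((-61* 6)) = -49 / 1647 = -0.03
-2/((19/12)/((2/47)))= -48/893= -0.05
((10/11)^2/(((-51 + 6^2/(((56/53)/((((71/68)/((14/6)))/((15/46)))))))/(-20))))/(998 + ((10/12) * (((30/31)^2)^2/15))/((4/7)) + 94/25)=384646496500000/98964383216394663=0.00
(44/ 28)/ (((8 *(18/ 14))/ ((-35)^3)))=-471625/ 72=-6550.35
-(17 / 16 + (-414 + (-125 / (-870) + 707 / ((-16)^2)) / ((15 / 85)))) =26490779 / 66816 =396.47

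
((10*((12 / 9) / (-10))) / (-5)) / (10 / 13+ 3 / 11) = 572 / 2235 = 0.26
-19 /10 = -1.90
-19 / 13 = -1.46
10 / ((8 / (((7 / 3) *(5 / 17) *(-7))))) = -1225 / 204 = -6.00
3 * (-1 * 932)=-2796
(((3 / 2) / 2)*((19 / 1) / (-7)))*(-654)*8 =74556 / 7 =10650.86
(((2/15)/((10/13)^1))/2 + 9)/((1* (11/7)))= 9541/1650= 5.78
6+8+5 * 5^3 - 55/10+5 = 1277/2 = 638.50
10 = 10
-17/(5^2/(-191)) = 3247/25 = 129.88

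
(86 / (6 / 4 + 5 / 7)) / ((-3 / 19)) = -22876 / 93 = -245.98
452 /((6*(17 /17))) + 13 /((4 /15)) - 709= -7019 /12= -584.92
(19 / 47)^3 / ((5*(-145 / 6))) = -41154 / 75271675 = -0.00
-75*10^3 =-75000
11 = 11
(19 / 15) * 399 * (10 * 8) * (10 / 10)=40432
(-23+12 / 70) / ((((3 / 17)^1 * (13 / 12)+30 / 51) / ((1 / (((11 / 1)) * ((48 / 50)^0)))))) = -54332 / 20405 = -2.66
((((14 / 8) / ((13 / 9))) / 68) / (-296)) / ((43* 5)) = -63 / 225031040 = -0.00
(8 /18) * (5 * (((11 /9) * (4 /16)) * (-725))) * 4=-159500 /81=-1969.14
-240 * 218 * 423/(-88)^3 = 691605/21296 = 32.48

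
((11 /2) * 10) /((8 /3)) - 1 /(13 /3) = 20.39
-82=-82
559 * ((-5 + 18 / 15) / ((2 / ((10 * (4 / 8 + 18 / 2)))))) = -100899.50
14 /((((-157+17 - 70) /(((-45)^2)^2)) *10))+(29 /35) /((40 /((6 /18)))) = -114817471 /4200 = -27337.49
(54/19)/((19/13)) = 702/361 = 1.94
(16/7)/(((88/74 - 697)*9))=-592/1621935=-0.00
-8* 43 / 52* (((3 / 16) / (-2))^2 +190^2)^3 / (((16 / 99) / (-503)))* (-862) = -46619831364429369583353660522129 / 55834574848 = -834963487970380714008.33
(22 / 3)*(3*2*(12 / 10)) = 264 / 5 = 52.80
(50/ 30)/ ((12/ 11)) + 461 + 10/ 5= 16723/ 36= 464.53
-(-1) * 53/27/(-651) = -53/17577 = -0.00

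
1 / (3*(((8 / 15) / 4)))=5 / 2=2.50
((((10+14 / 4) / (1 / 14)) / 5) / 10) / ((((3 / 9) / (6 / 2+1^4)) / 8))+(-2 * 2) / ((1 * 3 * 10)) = 27206 / 75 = 362.75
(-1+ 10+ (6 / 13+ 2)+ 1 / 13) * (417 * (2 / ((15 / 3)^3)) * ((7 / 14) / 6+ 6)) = 30441 / 65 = 468.32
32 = 32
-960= -960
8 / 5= 1.60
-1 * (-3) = 3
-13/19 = -0.68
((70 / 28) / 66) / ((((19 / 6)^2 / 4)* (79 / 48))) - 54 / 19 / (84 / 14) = -0.46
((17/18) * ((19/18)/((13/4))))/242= 323/254826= 0.00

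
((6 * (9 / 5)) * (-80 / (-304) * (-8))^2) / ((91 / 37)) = 639360 / 32851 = 19.46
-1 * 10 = -10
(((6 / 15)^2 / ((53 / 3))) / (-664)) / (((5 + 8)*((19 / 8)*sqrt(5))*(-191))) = 12*sqrt(5) / 25941452875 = 0.00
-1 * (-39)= 39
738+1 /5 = 3691 /5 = 738.20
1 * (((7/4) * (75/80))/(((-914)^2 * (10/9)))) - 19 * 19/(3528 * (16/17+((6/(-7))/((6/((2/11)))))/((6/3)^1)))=-902306777347/8185009512960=-0.11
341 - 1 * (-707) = 1048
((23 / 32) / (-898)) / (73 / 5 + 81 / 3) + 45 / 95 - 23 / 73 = 1314799855 / 8290221056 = 0.16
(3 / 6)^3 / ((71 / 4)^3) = 8 / 357911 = 0.00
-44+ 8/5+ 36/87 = -6088/145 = -41.99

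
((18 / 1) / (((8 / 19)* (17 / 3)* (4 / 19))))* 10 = 48735 / 136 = 358.35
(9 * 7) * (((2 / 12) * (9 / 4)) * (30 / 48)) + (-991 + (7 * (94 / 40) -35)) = -318331 / 320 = -994.78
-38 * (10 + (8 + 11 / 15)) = -10678 / 15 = -711.87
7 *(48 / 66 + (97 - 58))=3059 / 11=278.09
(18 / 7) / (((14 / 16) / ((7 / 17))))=144 / 119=1.21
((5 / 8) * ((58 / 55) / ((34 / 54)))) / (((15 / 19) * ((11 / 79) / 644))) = 63073521 / 10285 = 6132.57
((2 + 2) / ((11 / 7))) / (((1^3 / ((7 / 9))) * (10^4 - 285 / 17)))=476 / 2400255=0.00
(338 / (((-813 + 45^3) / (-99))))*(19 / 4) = -105963 / 60208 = -1.76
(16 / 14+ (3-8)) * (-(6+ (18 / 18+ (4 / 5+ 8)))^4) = 1051652187 / 4375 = 240377.64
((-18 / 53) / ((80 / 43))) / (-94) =387 / 199280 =0.00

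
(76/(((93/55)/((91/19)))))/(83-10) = 20020/6789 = 2.95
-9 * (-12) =108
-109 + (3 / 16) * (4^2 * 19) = -52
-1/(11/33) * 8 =-24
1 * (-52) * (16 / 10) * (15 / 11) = -1248 / 11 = -113.45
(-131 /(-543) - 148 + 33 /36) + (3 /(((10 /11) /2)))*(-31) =-3816661 /10860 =-351.44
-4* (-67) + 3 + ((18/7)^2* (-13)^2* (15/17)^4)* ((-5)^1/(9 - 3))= -1200943391/4092529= -293.45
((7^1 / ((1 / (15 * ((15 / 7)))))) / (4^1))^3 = 11390625 / 64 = 177978.52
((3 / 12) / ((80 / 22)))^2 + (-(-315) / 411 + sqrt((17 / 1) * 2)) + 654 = sqrt(34) + 2296413377 / 3507200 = 660.60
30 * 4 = 120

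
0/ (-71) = 0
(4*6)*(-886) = -21264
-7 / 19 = -0.37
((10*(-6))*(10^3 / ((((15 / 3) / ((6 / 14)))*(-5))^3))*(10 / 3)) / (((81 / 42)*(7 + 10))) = 128 / 4165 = 0.03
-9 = -9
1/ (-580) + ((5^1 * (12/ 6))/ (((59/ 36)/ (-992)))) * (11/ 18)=-126579259/ 34220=-3698.98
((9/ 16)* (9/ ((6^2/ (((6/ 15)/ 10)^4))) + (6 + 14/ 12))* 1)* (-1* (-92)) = 2317968957/ 6250000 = 370.88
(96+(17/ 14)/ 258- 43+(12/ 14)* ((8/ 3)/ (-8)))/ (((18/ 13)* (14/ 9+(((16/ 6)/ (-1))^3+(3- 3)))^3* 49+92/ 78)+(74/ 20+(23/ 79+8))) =-101832118245/ 691240552349822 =-0.00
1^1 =1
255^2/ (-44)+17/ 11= -64957/ 44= -1476.30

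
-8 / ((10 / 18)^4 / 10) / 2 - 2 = -52738 / 125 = -421.90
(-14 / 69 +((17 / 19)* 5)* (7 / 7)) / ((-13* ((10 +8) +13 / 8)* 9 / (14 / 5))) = -627088 / 120408795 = -0.01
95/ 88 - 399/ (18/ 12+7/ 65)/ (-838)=50725/ 36872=1.38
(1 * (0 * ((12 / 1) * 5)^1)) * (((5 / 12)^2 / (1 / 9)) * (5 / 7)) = 0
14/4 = 7/2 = 3.50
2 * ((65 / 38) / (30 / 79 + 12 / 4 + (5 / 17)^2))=1484015 / 1503622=0.99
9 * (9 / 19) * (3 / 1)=243 / 19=12.79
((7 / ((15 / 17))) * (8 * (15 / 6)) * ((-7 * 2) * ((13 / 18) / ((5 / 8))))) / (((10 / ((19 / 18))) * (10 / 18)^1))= -1646008 / 3375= -487.71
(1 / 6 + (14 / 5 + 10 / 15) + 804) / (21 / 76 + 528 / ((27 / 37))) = 1.12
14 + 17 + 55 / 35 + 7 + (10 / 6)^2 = 2668 / 63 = 42.35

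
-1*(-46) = 46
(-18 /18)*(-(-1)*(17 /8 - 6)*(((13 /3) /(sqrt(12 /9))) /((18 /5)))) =2015*sqrt(3) /864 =4.04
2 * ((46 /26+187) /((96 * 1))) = 409 /104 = 3.93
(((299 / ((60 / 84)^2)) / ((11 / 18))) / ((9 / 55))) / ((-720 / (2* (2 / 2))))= -14651 / 900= -16.28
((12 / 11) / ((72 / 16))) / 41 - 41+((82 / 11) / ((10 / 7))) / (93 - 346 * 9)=-279278042 / 6812355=-41.00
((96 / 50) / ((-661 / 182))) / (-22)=4368 / 181775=0.02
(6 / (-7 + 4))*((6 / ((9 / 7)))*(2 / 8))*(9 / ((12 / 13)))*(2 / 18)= -91 / 36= -2.53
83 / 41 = 2.02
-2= -2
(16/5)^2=256/25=10.24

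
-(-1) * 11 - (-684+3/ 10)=6947/ 10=694.70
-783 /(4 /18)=-7047 /2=-3523.50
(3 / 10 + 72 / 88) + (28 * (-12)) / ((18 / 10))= -61231 / 330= -185.55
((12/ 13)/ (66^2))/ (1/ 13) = 1/ 363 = 0.00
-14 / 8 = -7 / 4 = -1.75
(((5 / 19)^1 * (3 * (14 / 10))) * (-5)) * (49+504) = -58065 / 19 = -3056.05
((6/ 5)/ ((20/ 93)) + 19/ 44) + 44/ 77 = 50691/ 7700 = 6.58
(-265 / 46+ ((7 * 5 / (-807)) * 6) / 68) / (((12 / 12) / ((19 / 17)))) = -11520175 / 1788043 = -6.44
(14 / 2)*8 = 56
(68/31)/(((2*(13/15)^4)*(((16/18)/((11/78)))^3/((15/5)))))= 92784841875/3983777847296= 0.02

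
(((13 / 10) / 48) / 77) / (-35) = -13 / 1293600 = -0.00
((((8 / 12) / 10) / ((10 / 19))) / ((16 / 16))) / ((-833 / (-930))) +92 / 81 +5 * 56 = 94893089 / 337365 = 281.28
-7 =-7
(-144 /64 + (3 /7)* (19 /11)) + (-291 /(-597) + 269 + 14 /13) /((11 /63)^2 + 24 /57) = 16216488449895 /27131700596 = 597.70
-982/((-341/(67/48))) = 32897/8184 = 4.02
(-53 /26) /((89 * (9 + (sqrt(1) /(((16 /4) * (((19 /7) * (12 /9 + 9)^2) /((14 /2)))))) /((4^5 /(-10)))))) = -990952448 /389385669231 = -0.00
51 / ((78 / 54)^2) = 4131 / 169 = 24.44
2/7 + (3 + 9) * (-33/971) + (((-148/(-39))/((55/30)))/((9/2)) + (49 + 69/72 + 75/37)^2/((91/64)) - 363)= 6139445214074/3991884897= 1537.98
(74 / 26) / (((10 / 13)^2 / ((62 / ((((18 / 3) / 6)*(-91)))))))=-1147 / 350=-3.28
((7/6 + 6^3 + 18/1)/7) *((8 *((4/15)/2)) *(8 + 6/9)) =293488/945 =310.57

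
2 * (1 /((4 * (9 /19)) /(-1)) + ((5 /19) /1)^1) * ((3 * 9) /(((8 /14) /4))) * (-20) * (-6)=-12003.16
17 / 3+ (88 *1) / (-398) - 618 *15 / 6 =-919114 / 597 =-1539.55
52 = 52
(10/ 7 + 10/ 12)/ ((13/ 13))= 95/ 42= 2.26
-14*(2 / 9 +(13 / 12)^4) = -232183 / 10368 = -22.39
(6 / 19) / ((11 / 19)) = 6 / 11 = 0.55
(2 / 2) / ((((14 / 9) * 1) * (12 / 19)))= 57 / 56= 1.02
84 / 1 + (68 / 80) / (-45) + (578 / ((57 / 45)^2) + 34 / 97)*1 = 14011101511 / 31515300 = 444.58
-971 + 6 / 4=-1939 / 2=-969.50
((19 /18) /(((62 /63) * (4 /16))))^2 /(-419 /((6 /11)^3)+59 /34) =-64954008 /9104841701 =-0.01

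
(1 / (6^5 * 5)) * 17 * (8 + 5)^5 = 6311981 / 38880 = 162.35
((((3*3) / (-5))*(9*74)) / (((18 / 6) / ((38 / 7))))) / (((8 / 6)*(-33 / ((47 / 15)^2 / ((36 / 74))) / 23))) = 1321540877 / 57750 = 22883.82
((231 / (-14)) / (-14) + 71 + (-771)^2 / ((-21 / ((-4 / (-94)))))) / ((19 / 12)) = -235293 / 329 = -715.18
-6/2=-3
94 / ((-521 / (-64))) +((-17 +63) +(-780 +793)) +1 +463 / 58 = 2403231 / 30218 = 79.53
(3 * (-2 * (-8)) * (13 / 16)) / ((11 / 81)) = 3159 / 11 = 287.18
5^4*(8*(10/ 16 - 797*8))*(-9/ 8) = 286891875/ 8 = 35861484.38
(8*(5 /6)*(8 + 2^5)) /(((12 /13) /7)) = 18200 /9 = 2022.22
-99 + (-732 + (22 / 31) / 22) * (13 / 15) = -341018 / 465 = -733.37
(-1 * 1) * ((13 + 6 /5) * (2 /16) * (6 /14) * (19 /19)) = -213 /280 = -0.76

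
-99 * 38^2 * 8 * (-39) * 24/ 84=89204544/ 7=12743506.29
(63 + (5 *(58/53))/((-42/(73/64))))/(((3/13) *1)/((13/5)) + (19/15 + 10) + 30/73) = 276165657235/51700850432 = 5.34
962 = 962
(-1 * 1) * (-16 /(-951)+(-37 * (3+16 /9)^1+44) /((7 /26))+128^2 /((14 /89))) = -2070239210 /19971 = -103662.27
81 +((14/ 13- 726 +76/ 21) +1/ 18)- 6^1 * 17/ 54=-116869/ 182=-642.14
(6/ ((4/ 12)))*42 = 756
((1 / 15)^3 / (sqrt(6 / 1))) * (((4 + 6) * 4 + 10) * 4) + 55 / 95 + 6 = 4 * sqrt(6) / 405 + 125 / 19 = 6.60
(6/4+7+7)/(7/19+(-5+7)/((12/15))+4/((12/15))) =589/299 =1.97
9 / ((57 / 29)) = 87 / 19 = 4.58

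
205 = 205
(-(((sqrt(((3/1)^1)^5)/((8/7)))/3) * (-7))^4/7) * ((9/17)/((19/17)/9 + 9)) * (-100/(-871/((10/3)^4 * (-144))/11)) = 928686278953125/4863664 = 190943757.41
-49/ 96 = -0.51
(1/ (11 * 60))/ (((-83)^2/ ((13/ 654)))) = 0.00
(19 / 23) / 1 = 19 / 23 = 0.83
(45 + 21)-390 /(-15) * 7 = 248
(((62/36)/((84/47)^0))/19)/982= 31/335844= 0.00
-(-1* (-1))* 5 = -5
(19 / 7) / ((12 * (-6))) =-19 / 504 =-0.04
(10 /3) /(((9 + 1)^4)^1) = 1 /3000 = 0.00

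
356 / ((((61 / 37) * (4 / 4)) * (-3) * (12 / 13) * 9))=-42809 / 4941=-8.66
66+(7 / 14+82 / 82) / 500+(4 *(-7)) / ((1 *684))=11279513 / 171000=65.96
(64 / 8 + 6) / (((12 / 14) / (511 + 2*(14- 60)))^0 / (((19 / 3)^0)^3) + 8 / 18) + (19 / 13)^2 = 1999 / 169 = 11.83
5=5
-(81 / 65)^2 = -6561 / 4225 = -1.55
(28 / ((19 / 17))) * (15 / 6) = 1190 / 19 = 62.63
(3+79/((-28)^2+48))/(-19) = -2575/15808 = -0.16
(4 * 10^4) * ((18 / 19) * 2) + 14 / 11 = 15840266 / 209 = 75790.75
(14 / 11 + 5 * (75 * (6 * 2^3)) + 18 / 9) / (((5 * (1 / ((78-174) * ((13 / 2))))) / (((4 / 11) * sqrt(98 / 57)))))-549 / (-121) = 549 / 121-1153361664 * sqrt(114) / 11495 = -1071290.18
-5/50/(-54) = 1/540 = 0.00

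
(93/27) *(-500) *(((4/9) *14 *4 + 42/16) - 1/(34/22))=-127429375/2754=-46270.65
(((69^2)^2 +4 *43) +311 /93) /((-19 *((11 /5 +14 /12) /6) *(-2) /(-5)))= -316208784000 /59489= -5315416.03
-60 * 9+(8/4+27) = -511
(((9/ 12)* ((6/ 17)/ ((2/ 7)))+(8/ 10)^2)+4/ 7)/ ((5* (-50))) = -25441/ 2975000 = -0.01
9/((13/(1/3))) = 3/13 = 0.23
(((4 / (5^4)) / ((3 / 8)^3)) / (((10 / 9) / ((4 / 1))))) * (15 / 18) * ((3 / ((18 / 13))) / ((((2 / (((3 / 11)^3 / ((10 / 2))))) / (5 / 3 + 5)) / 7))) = 186368 / 2495625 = 0.07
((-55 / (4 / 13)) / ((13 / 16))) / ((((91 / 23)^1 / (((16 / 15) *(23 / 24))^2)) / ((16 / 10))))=-92.97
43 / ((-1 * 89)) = -43 / 89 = -0.48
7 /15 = 0.47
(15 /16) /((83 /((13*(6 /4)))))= 585 /2656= 0.22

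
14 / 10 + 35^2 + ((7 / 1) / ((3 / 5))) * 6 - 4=6462 / 5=1292.40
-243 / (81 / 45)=-135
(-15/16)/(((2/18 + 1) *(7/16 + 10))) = -27/334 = -0.08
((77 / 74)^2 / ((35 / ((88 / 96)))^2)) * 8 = 14641 / 2464200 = 0.01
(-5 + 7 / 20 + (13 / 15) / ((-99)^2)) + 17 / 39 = -32215211 / 7644780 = -4.21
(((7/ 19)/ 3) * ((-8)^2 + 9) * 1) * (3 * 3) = 1533/ 19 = 80.68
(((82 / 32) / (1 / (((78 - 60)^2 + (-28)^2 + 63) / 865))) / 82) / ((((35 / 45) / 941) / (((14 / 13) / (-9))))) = -1101911 / 179920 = -6.12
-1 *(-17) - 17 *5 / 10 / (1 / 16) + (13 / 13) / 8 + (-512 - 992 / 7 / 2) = -39297 / 56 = -701.73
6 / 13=0.46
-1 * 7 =-7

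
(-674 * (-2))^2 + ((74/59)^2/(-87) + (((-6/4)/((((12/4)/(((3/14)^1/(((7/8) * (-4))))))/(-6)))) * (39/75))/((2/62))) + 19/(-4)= 2696480556630599/1483950300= 1817096.27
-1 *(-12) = 12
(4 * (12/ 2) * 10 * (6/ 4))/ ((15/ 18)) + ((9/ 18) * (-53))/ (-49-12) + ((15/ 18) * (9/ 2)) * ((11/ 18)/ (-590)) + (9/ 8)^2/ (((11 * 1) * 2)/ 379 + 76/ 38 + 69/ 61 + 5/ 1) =56593282105547/ 130825780608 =432.59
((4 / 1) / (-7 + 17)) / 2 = 1 / 5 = 0.20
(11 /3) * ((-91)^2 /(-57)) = -91091 /171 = -532.70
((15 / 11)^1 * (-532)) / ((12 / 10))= -6650 / 11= -604.55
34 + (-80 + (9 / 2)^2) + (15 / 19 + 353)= 24931 / 76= 328.04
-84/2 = -42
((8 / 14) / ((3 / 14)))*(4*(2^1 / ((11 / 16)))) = 31.03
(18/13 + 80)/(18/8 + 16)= 4232/949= 4.46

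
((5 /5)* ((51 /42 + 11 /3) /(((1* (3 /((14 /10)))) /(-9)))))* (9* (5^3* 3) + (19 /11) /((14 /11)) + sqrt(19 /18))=-1938029 /28 - 41* sqrt(38) /12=-69236.38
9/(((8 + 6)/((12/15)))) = 18/35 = 0.51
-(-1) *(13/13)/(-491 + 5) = -1/486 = -0.00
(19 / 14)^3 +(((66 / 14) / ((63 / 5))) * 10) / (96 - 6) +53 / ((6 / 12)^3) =31601585 / 74088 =426.54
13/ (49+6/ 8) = 52/ 199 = 0.26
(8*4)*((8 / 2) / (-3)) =-128 / 3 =-42.67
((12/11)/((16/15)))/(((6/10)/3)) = 225/44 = 5.11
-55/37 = -1.49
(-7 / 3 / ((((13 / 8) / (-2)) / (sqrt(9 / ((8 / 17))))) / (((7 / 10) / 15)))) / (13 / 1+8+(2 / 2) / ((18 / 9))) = 196* sqrt(34) / 41925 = 0.03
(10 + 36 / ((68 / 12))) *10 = 2780 / 17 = 163.53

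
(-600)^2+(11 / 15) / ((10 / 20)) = 5400022 / 15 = 360001.47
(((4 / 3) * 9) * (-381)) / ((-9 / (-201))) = -102108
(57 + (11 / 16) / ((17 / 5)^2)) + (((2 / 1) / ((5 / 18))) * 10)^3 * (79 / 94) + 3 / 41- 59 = 313685.28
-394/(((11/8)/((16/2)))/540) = -13616640/11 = -1237876.36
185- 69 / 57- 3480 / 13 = -20724 / 247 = -83.90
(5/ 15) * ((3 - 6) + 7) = 4/ 3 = 1.33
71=71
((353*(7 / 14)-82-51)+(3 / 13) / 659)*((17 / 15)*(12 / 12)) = 844713 / 17134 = 49.30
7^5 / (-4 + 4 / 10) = -84035 / 18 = -4668.61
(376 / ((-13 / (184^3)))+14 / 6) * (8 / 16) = -7026880421 / 78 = -90088210.53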